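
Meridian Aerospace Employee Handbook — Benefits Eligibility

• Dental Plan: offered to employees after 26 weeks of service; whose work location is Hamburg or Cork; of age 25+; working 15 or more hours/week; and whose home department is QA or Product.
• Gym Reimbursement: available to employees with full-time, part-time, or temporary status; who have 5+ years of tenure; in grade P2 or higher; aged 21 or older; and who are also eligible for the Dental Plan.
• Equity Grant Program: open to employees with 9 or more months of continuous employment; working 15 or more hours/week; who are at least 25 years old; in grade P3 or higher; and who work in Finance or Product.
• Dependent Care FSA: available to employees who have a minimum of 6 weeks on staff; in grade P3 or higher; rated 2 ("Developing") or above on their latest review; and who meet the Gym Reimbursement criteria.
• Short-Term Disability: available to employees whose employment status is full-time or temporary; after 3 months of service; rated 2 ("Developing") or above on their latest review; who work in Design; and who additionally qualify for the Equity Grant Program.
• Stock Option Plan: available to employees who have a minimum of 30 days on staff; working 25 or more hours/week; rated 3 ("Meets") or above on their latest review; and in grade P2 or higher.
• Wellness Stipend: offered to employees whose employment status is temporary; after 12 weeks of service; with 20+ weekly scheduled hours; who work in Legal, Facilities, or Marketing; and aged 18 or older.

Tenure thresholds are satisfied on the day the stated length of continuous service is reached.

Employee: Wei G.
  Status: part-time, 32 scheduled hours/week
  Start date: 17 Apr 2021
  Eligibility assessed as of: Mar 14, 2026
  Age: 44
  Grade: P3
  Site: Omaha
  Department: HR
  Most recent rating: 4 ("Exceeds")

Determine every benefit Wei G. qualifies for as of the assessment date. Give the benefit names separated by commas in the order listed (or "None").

Service from 17 Apr 2021 to Mar 14, 2026: 1792 days.
Dental Plan — service 1792 days ≥ 26 weeks (≈182 days) ✓; site Omaha ✗ (not Hamburg or Cork) → not eligible.
Gym Reimbursement — status part-time ✓; service 1792 days < 5 years (≈1825 days) ✗ → not eligible.
Equity Grant Program — service 1792 days ≥ 9 months (≈270 days) ✓; 32 hrs/wk ≥ 15 ✓; age 44 ≥ 25 ✓; grade P3 ≥ P3 ✓; dept HR ✗ → not eligible.
Dependent Care FSA — service 1792 days ≥ 6 weeks (≈42 days) ✓; grade P3 ≥ P3 ✓; rating 4 ≥ 2 ✓; not eligible for Gym Reimbursement ✗ → not eligible.
Short-Term Disability — status part-time ✗ (requires full-time or temporary) → not eligible.
Stock Option Plan — service 1792 days ≥ 30 days ✓; 32 hrs/wk ≥ 25 ✓; rating 4 ≥ 3 ✓; grade P3 ≥ P2 ✓ → eligible.
Wellness Stipend — status part-time ✗ (requires temporary) → not eligible.

Stock Option Plan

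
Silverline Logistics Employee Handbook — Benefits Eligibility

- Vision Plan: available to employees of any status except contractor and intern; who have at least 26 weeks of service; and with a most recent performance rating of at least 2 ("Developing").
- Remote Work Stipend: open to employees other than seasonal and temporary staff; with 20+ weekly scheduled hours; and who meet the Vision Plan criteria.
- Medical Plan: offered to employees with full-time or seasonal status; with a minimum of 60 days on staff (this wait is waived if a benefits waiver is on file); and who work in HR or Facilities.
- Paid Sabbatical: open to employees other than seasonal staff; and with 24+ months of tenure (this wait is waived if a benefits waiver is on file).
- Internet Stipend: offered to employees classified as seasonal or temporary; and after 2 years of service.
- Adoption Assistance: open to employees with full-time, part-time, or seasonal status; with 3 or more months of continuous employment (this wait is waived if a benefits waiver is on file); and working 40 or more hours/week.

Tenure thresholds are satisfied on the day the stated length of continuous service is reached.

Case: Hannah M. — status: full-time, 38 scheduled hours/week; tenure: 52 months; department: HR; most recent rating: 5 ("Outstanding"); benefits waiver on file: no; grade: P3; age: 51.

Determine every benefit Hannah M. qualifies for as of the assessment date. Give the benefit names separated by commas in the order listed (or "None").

Vision Plan — status full-time ✓ (not excluded); service 52 months ≥ 26 weeks (≈182 days) ✓; rating 5 ≥ 2 ✓ → eligible.
Remote Work Stipend — status full-time ✓ (not excluded); 38 hrs/wk ≥ 20 ✓; eligible for Vision Plan ✓ → eligible.
Medical Plan — status full-time ✓; no waiver, service 52 months ≥ 60 days ✓; dept HR ✓ → eligible.
Paid Sabbatical — status full-time ✓ (not excluded); no waiver, service 52 months ≥ 24 months ✓ → eligible.
Internet Stipend — status full-time ✗ (requires seasonal or temporary) → not eligible.
Adoption Assistance — status full-time ✓; no waiver, service 52 months ≥ 3 months ✓; 38 hrs/wk < 40 ✗ → not eligible.

Vision Plan, Remote Work Stipend, Medical Plan, Paid Sabbatical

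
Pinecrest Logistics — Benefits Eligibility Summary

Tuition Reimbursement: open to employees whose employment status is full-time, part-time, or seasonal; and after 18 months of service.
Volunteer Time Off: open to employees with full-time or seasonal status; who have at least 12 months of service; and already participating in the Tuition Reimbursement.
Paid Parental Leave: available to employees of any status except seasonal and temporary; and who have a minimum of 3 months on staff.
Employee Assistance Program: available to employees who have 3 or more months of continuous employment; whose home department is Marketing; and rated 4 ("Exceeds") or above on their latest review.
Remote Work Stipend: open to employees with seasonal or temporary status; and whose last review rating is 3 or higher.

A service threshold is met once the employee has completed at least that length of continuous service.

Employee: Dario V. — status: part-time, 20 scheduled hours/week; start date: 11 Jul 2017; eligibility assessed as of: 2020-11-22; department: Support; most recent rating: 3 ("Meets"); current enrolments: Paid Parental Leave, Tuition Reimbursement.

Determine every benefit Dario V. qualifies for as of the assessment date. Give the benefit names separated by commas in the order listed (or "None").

Tuition Reimbursement, Paid Parental Leave

Service from 11 Jul 2017 to 2020-11-22: 1230 days.
Tuition Reimbursement — status part-time ✓; service 1230 days ≥ 18 months (≈540 days) ✓ → eligible.
Volunteer Time Off — status part-time ✗ (requires full-time or seasonal) → not eligible.
Paid Parental Leave — status part-time ✓ (not excluded); service 1230 days ≥ 3 months (≈90 days) ✓ → eligible.
Employee Assistance Program — service 1230 days ≥ 3 months (≈90 days) ✓; dept Support ✗ → not eligible.
Remote Work Stipend — status part-time ✗ (requires seasonal or temporary) → not eligible.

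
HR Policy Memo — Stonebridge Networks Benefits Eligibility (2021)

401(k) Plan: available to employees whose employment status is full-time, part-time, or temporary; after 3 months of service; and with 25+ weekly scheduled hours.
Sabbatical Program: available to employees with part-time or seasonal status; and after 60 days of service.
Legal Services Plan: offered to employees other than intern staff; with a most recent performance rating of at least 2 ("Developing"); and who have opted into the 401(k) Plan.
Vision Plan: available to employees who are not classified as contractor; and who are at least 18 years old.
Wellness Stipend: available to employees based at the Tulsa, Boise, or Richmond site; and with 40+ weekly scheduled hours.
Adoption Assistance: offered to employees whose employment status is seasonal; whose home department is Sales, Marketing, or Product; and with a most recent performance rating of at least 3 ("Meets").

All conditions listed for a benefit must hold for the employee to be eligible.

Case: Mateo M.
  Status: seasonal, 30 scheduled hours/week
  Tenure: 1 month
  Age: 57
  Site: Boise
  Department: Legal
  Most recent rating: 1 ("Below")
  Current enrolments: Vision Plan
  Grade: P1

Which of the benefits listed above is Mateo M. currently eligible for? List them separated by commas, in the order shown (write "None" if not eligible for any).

Vision Plan

401(k) Plan — status seasonal ✗ (requires full-time, part-time, or temporary) → not eligible.
Sabbatical Program — status seasonal ✓; service 1 month < 60 days ✗ → not eligible.
Legal Services Plan — status seasonal ✓ (not excluded); rating 1 < 2 ✗ → not eligible.
Vision Plan — status seasonal ✓ (not excluded); age 57 ≥ 18 ✓ → eligible.
Wellness Stipend — site Boise ✓; 30 hrs/wk < 40 ✗ → not eligible.
Adoption Assistance — status seasonal ✓; dept Legal ✗ → not eligible.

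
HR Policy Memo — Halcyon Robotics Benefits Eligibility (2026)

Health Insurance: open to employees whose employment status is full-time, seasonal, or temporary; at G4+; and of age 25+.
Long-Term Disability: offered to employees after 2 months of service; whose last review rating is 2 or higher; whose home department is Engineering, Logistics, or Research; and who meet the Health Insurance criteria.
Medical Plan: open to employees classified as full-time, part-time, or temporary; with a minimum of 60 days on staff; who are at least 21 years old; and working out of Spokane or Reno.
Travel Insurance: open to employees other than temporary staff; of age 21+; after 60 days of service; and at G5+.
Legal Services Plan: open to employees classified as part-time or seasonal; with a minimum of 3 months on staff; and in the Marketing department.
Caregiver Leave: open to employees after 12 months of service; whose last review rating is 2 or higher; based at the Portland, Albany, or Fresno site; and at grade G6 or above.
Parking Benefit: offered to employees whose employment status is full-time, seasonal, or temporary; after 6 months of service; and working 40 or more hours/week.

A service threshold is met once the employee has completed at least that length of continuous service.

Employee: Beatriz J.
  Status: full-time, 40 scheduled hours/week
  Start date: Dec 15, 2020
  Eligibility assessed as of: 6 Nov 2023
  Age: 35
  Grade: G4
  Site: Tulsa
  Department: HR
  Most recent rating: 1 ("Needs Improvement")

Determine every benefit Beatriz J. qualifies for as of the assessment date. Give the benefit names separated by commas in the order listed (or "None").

Health Insurance, Parking Benefit

Service from Dec 15, 2020 to 6 Nov 2023: 1056 days.
Health Insurance — status full-time ✓; grade G4 ≥ G4 ✓; age 35 ≥ 25 ✓ → eligible.
Long-Term Disability — service 1056 days ≥ 2 months (≈60 days) ✓; rating 1 < 2 ✗ → not eligible.
Medical Plan — status full-time ✓; service 1056 days ≥ 60 days ✓; age 35 ≥ 21 ✓; site Tulsa ✗ (not Spokane or Reno) → not eligible.
Travel Insurance — status full-time ✓ (not excluded); age 35 ≥ 21 ✓; service 1056 days ≥ 60 days ✓; grade G4 < G5 ✗ → not eligible.
Legal Services Plan — status full-time ✗ (requires part-time or seasonal) → not eligible.
Caregiver Leave — service 1056 days ≥ 12 months (≈360 days) ✓; rating 1 < 2 ✗ → not eligible.
Parking Benefit — status full-time ✓; service 1056 days ≥ 6 months (≈180 days) ✓; 40 hrs/wk ≥ 40 ✓ → eligible.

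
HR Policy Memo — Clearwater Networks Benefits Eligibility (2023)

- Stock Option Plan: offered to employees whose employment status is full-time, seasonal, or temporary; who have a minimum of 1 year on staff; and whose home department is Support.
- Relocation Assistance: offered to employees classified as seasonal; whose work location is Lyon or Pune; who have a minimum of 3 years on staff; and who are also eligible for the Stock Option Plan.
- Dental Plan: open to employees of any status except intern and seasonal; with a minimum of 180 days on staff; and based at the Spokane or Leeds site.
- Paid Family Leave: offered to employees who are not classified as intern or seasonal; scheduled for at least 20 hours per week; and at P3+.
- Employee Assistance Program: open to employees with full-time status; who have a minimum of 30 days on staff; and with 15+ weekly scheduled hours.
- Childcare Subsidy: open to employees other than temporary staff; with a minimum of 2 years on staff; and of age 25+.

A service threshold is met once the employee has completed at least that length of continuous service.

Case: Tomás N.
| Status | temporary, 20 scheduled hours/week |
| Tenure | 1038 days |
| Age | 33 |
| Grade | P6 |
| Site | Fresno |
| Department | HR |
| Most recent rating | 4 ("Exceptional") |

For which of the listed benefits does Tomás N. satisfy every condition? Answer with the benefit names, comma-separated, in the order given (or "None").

Paid Family Leave

Stock Option Plan — status temporary ✓; service 1038 days ≥ 1 year (≈365 days) ✓; dept HR ✗ → not eligible.
Relocation Assistance — status temporary ✗ (requires seasonal) → not eligible.
Dental Plan — status temporary ✓ (not excluded); service 1038 days ≥ 180 days ✓; site Fresno ✗ (not Spokane or Leeds) → not eligible.
Paid Family Leave — status temporary ✓ (not excluded); 20 hrs/wk ≥ 20 ✓; grade P6 ≥ P3 ✓ → eligible.
Employee Assistance Program — status temporary ✗ (requires full-time) → not eligible.
Childcare Subsidy — status temporary ✗ (excluded) → not eligible.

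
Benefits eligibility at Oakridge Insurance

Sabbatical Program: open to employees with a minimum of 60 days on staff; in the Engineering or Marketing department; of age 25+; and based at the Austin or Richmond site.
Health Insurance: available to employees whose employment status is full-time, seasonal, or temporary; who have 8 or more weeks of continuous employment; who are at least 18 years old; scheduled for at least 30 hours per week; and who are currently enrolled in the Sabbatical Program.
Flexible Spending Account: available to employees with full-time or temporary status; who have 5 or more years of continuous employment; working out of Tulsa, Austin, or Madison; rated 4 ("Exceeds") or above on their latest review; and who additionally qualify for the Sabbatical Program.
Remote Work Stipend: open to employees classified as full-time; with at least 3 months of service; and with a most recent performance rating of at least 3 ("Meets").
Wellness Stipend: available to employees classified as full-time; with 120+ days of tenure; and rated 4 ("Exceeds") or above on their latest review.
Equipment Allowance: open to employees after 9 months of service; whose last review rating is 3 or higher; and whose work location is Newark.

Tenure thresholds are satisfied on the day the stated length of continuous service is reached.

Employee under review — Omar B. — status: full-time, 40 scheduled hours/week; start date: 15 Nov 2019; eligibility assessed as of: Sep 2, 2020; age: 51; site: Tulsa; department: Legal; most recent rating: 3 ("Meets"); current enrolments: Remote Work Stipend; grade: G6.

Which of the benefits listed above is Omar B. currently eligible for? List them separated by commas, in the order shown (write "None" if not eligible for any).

Remote Work Stipend

Service from 15 Nov 2019 to Sep 2, 2020: 292 days.
Sabbatical Program — service 292 days ≥ 60 days ✓; dept Legal ✗ → not eligible.
Health Insurance — status full-time ✓; service 292 days ≥ 8 weeks (≈56 days) ✓; age 51 ≥ 18 ✓; 40 hrs/wk ≥ 30 ✓; not enrolled in Sabbatical Program ✗ → not eligible.
Flexible Spending Account — status full-time ✓; service 292 days < 5 years (≈1825 days) ✗ → not eligible.
Remote Work Stipend — status full-time ✓; service 292 days ≥ 3 months (≈90 days) ✓; rating 3 ≥ 3 ✓ → eligible.
Wellness Stipend — status full-time ✓; service 292 days ≥ 120 days ✓; rating 3 < 4 ✗ → not eligible.
Equipment Allowance — service 292 days ≥ 9 months (≈270 days) ✓; rating 3 ≥ 3 ✓; site Tulsa ✗ (not Newark) → not eligible.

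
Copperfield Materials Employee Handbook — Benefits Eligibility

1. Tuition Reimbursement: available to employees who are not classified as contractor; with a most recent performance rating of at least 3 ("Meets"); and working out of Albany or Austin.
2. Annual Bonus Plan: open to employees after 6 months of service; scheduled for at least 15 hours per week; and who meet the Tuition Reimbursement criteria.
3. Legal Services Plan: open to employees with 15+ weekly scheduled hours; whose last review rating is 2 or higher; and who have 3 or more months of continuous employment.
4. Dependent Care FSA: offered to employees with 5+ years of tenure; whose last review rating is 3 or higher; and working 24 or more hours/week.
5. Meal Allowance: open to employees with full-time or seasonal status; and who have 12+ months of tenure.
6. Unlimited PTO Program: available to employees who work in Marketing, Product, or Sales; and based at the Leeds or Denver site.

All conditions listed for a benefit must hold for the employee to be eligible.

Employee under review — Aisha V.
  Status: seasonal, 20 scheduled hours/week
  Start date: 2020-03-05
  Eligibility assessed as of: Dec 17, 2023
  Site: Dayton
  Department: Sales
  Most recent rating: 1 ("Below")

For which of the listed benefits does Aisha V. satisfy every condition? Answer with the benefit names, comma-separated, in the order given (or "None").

Meal Allowance

Service from 2020-03-05 to Dec 17, 2023: 1382 days.
Tuition Reimbursement — status seasonal ✓ (not excluded); rating 1 < 3 ✗ → not eligible.
Annual Bonus Plan — service 1382 days ≥ 6 months (≈180 days) ✓; 20 hrs/wk ≥ 15 ✓; not eligible for Tuition Reimbursement ✗ → not eligible.
Legal Services Plan — 20 hrs/wk ≥ 15 ✓; rating 1 < 2 ✗ → not eligible.
Dependent Care FSA — service 1382 days < 5 years (≈1825 days) ✗ → not eligible.
Meal Allowance — status seasonal ✓; service 1382 days ≥ 12 months (≈360 days) ✓ → eligible.
Unlimited PTO Program — dept Sales ✓; site Dayton ✗ (not Leeds or Denver) → not eligible.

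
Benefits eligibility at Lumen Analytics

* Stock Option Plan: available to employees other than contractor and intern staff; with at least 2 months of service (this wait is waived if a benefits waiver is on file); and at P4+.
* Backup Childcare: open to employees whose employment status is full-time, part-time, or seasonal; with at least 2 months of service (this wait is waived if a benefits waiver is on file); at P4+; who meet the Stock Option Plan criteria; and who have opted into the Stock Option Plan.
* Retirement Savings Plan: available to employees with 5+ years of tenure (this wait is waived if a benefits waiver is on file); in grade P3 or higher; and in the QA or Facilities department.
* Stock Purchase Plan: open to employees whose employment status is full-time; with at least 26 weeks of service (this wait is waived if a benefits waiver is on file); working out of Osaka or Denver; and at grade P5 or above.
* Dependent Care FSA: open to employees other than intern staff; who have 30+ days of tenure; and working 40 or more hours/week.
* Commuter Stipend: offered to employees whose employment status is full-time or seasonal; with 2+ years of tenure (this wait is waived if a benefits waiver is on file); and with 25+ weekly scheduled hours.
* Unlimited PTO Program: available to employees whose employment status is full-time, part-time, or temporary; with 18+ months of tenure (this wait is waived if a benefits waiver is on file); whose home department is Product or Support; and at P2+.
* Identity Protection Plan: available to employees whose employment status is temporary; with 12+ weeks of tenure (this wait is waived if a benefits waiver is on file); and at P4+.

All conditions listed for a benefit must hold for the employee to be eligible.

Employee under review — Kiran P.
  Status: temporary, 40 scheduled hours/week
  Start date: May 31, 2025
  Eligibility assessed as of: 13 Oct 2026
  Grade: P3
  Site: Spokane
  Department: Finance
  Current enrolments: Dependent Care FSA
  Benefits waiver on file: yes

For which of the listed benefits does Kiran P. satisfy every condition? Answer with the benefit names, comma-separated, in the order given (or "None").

Dependent Care FSA

Service from May 31, 2025 to 13 Oct 2026: 500 days.
Stock Option Plan — status temporary ✓ (not excluded); benefits waiver on file ✓; grade P3 < P4 ✗ → not eligible.
Backup Childcare — status temporary ✗ (requires full-time, part-time, or seasonal) → not eligible.
Retirement Savings Plan — benefits waiver on file ✓; grade P3 ≥ P3 ✓; dept Finance ✗ → not eligible.
Stock Purchase Plan — status temporary ✗ (requires full-time) → not eligible.
Dependent Care FSA — status temporary ✓ (not excluded); service 500 days ≥ 30 days ✓; 40 hrs/wk ≥ 40 ✓ → eligible.
Commuter Stipend — status temporary ✗ (requires full-time or seasonal) → not eligible.
Unlimited PTO Program — status temporary ✓; benefits waiver on file ✓; dept Finance ✗ → not eligible.
Identity Protection Plan — status temporary ✓; benefits waiver on file ✓; grade P3 < P4 ✗ → not eligible.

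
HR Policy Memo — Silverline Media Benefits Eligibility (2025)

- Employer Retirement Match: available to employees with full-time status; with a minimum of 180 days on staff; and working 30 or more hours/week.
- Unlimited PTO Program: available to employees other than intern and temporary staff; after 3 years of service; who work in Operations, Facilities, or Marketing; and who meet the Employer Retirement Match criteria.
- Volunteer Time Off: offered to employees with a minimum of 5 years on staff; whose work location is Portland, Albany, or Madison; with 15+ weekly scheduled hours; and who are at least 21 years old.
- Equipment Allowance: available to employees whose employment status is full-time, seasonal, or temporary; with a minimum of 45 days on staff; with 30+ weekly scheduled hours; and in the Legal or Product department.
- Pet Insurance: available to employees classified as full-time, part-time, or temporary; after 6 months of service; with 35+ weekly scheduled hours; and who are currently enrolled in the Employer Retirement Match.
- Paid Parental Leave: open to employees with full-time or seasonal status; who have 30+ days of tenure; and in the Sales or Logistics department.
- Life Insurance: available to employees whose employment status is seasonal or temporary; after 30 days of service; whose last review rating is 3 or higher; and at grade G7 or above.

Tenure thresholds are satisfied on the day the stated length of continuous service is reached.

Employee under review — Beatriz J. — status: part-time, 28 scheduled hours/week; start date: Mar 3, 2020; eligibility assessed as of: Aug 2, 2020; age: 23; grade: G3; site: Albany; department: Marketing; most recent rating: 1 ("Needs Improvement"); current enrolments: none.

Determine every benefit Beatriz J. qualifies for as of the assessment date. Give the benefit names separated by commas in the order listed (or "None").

None

Service from Mar 3, 2020 to Aug 2, 2020: 152 days.
Employer Retirement Match — status part-time ✗ (requires full-time) → not eligible.
Unlimited PTO Program — status part-time ✓ (not excluded); service 152 days < 3 years (≈1095 days) ✗ → not eligible.
Volunteer Time Off — service 152 days < 5 years (≈1825 days) ✗ → not eligible.
Equipment Allowance — status part-time ✗ (requires full-time, seasonal, or temporary) → not eligible.
Pet Insurance — status part-time ✓; service 152 days < 6 months (≈180 days) ✗ → not eligible.
Paid Parental Leave — status part-time ✗ (requires full-time or seasonal) → not eligible.
Life Insurance — status part-time ✗ (requires seasonal or temporary) → not eligible.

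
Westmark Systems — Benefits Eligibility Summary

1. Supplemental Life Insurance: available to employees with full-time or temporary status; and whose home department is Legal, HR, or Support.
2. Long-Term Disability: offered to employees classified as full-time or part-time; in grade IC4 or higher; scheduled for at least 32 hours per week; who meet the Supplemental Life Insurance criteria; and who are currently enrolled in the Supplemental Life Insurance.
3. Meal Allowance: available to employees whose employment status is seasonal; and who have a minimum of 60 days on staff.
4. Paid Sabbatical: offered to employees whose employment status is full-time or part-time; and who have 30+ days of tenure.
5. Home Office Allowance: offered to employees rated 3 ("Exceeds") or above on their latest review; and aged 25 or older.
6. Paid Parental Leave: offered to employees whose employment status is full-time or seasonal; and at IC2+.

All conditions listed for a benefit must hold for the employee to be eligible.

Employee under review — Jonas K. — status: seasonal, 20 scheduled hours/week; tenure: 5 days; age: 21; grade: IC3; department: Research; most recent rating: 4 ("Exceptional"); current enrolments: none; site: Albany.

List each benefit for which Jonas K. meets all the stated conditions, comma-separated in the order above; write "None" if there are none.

Supplemental Life Insurance — status seasonal ✗ (requires full-time or temporary) → not eligible.
Long-Term Disability — status seasonal ✗ (requires full-time or part-time) → not eligible.
Meal Allowance — status seasonal ✓; service 5 days < 60 days ✗ → not eligible.
Paid Sabbatical — status seasonal ✗ (requires full-time or part-time) → not eligible.
Home Office Allowance — rating 4 ≥ 3 ✓; age 21 < 25 ✗ → not eligible.
Paid Parental Leave — status seasonal ✓; grade IC3 ≥ IC2 ✓ → eligible.

Paid Parental Leave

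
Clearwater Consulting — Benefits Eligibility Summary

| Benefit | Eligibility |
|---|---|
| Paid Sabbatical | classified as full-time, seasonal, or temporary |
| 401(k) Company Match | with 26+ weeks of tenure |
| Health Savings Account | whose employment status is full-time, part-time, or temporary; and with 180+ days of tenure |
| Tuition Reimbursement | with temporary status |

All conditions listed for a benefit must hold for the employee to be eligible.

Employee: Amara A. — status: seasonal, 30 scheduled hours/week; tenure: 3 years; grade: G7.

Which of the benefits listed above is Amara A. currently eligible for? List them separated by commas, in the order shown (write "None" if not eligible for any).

Paid Sabbatical, 401(k) Company Match

Paid Sabbatical — status seasonal ✓ → eligible.
401(k) Company Match — service 3 years ≥ 26 weeks (≈182 days) ✓ → eligible.
Health Savings Account — status seasonal ✗ (requires full-time, part-time, or temporary) → not eligible.
Tuition Reimbursement — status seasonal ✗ (requires temporary) → not eligible.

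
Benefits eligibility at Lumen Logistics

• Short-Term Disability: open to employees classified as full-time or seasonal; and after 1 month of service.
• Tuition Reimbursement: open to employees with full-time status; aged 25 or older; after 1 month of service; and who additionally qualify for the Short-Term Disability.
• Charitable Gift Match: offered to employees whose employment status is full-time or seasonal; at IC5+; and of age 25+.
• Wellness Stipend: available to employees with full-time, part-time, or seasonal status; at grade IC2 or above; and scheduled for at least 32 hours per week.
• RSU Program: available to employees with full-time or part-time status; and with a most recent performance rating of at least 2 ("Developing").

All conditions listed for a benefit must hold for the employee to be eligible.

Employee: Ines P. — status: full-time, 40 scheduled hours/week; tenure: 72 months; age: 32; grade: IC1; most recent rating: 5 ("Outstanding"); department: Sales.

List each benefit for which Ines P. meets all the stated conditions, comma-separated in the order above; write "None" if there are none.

Short-Term Disability, Tuition Reimbursement, RSU Program

Short-Term Disability — status full-time ✓; service 72 months ≥ 1 month ✓ → eligible.
Tuition Reimbursement — status full-time ✓; age 32 ≥ 25 ✓; service 72 months ≥ 1 month ✓; eligible for Short-Term Disability ✓ → eligible.
Charitable Gift Match — status full-time ✓; grade IC1 < IC5 ✗ → not eligible.
Wellness Stipend — status full-time ✓; grade IC1 < IC2 ✗ → not eligible.
RSU Program — status full-time ✓; rating 5 ≥ 2 ✓ → eligible.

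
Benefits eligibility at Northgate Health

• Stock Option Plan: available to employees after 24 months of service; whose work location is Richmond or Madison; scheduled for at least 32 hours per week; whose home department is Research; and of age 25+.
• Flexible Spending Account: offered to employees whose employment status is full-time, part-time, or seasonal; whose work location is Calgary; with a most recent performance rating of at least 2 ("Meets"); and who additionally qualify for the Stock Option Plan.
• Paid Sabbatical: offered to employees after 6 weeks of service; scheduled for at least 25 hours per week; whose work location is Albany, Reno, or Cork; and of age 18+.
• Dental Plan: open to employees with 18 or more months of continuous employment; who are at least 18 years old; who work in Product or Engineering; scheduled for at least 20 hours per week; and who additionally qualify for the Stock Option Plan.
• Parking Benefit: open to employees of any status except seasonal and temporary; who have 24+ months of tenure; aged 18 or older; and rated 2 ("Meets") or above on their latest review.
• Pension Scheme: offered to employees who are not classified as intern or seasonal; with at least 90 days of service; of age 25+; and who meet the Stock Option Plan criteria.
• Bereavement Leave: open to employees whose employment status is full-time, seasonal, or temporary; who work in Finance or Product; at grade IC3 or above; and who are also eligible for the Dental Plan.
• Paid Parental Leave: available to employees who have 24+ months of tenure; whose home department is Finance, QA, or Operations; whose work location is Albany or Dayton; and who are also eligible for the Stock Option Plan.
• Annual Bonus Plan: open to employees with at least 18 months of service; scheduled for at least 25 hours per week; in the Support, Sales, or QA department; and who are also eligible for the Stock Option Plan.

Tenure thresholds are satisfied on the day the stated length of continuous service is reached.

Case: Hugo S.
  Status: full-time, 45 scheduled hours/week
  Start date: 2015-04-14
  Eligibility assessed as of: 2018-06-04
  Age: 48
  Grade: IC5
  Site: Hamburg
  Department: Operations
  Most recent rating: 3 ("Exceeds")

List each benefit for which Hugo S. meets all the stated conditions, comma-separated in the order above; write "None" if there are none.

Parking Benefit

Service from 2015-04-14 to 2018-06-04: 1147 days.
Stock Option Plan — service 1147 days ≥ 24 months (≈720 days) ✓; site Hamburg ✗ (not Richmond or Madison) → not eligible.
Flexible Spending Account — status full-time ✓; site Hamburg ✗ (not Calgary) → not eligible.
Paid Sabbatical — service 1147 days ≥ 6 weeks (≈42 days) ✓; 45 hrs/wk ≥ 25 ✓; site Hamburg ✗ (not Albany, Reno, or Cork) → not eligible.
Dental Plan — service 1147 days ≥ 18 months (≈540 days) ✓; age 48 ≥ 18 ✓; dept Operations ✗ → not eligible.
Parking Benefit — status full-time ✓ (not excluded); service 1147 days ≥ 24 months (≈720 days) ✓; age 48 ≥ 18 ✓; rating 3 ≥ 2 ✓ → eligible.
Pension Scheme — status full-time ✓ (not excluded); service 1147 days ≥ 90 days ✓; age 48 ≥ 25 ✓; not eligible for Stock Option Plan ✗ → not eligible.
Bereavement Leave — status full-time ✓; dept Operations ✗ → not eligible.
Paid Parental Leave — service 1147 days ≥ 24 months (≈720 days) ✓; dept Operations ✓; site Hamburg ✗ (not Albany or Dayton) → not eligible.
Annual Bonus Plan — service 1147 days ≥ 18 months (≈540 days) ✓; 45 hrs/wk ≥ 25 ✓; dept Operations ✗ → not eligible.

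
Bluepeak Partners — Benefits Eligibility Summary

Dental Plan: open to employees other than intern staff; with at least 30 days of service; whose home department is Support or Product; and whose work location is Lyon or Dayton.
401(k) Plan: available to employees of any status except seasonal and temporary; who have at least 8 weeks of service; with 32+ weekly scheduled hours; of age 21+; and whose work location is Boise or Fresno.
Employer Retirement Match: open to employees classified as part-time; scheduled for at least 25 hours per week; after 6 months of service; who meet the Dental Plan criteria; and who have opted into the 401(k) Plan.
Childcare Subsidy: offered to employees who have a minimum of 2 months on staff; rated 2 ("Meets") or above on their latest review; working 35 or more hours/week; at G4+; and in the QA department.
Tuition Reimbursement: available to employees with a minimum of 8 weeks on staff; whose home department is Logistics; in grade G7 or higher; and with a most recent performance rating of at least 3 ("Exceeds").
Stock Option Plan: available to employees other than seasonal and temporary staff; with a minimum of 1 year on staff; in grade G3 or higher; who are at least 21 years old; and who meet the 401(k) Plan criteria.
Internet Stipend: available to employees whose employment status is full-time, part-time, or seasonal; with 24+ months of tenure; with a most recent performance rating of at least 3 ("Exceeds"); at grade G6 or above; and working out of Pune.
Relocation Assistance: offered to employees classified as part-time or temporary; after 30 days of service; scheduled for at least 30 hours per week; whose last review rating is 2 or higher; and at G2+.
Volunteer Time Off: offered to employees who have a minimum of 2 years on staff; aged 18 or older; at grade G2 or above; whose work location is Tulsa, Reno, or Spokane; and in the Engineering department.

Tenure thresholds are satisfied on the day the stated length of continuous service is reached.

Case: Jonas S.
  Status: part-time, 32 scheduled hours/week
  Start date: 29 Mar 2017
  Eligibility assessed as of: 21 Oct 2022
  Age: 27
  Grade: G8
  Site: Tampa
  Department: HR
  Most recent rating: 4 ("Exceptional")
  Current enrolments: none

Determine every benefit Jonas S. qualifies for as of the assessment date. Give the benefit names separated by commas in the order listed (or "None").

Service from 29 Mar 2017 to 21 Oct 2022: 2032 days.
Dental Plan — status part-time ✓ (not excluded); service 2032 days ≥ 30 days ✓; dept HR ✗ → not eligible.
401(k) Plan — status part-time ✓ (not excluded); service 2032 days ≥ 8 weeks (≈56 days) ✓; 32 hrs/wk ≥ 32 ✓; age 27 ≥ 21 ✓; site Tampa ✗ (not Boise or Fresno) → not eligible.
Employer Retirement Match — status part-time ✓; 32 hrs/wk ≥ 25 ✓; service 2032 days ≥ 6 months (≈180 days) ✓; not eligible for Dental Plan ✗ → not eligible.
Childcare Subsidy — service 2032 days ≥ 2 months (≈60 days) ✓; rating 4 ≥ 2 ✓; 32 hrs/wk < 35 ✗ → not eligible.
Tuition Reimbursement — service 2032 days ≥ 8 weeks (≈56 days) ✓; dept HR ✗ → not eligible.
Stock Option Plan — status part-time ✓ (not excluded); service 2032 days ≥ 1 year (≈365 days) ✓; grade G8 ≥ G3 ✓; age 27 ≥ 21 ✓; not eligible for 401(k) Plan ✗ → not eligible.
Internet Stipend — status part-time ✓; service 2032 days ≥ 24 months (≈720 days) ✓; rating 4 ≥ 3 ✓; grade G8 ≥ G6 ✓; site Tampa ✗ (not Pune) → not eligible.
Relocation Assistance — status part-time ✓; service 2032 days ≥ 30 days ✓; 32 hrs/wk ≥ 30 ✓; rating 4 ≥ 2 ✓; grade G8 ≥ G2 ✓ → eligible.
Volunteer Time Off — service 2032 days ≥ 2 years (≈730 days) ✓; age 27 ≥ 18 ✓; grade G8 ≥ G2 ✓; site Tampa ✗ (not Tulsa, Reno, or Spokane) → not eligible.

Relocation Assistance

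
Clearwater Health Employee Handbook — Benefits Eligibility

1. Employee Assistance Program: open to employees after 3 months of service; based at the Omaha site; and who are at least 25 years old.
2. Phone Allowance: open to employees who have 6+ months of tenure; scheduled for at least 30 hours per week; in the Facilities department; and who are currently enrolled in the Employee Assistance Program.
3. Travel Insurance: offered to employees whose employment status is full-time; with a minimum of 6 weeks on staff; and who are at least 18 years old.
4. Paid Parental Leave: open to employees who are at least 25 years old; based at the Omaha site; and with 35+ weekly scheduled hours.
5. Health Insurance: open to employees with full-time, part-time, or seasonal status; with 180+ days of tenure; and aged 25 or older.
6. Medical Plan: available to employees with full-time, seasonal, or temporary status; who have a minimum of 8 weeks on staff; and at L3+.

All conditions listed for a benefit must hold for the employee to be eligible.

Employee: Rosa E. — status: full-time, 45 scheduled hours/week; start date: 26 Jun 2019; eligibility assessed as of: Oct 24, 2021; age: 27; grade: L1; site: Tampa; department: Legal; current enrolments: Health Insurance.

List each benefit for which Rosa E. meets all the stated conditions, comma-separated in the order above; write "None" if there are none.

Travel Insurance, Health Insurance

Service from 26 Jun 2019 to Oct 24, 2021: 851 days.
Employee Assistance Program — service 851 days ≥ 3 months (≈90 days) ✓; site Tampa ✗ (not Omaha) → not eligible.
Phone Allowance — service 851 days ≥ 6 months (≈180 days) ✓; 45 hrs/wk ≥ 30 ✓; dept Legal ✗ → not eligible.
Travel Insurance — status full-time ✓; service 851 days ≥ 6 weeks (≈42 days) ✓; age 27 ≥ 18 ✓ → eligible.
Paid Parental Leave — age 27 ≥ 25 ✓; site Tampa ✗ (not Omaha) → not eligible.
Health Insurance — status full-time ✓; service 851 days ≥ 180 days ✓; age 27 ≥ 25 ✓ → eligible.
Medical Plan — status full-time ✓; service 851 days ≥ 8 weeks (≈56 days) ✓; grade L1 < L3 ✗ → not eligible.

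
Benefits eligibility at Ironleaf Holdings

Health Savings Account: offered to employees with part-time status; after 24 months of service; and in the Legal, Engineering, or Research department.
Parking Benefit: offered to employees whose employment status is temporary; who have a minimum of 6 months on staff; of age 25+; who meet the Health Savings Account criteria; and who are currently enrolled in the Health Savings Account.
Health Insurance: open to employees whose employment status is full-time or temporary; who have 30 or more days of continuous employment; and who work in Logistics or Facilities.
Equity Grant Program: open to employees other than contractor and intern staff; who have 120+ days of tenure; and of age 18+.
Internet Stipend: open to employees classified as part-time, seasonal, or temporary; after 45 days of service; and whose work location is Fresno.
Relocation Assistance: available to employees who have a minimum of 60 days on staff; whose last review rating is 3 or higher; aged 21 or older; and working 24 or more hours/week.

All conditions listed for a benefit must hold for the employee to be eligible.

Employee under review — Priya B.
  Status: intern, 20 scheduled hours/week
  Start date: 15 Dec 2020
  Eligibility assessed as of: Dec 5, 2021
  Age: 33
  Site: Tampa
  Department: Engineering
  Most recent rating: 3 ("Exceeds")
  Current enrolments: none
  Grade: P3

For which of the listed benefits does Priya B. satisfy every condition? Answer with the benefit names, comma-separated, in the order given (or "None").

Service from 15 Dec 2020 to Dec 5, 2021: 355 days.
Health Savings Account — status intern ✗ (requires part-time) → not eligible.
Parking Benefit — status intern ✗ (requires temporary) → not eligible.
Health Insurance — status intern ✗ (requires full-time or temporary) → not eligible.
Equity Grant Program — status intern ✗ (excluded) → not eligible.
Internet Stipend — status intern ✗ (requires part-time, seasonal, or temporary) → not eligible.
Relocation Assistance — service 355 days ≥ 60 days ✓; rating 3 ≥ 3 ✓; age 33 ≥ 21 ✓; 20 hrs/wk < 24 ✗ → not eligible.

None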